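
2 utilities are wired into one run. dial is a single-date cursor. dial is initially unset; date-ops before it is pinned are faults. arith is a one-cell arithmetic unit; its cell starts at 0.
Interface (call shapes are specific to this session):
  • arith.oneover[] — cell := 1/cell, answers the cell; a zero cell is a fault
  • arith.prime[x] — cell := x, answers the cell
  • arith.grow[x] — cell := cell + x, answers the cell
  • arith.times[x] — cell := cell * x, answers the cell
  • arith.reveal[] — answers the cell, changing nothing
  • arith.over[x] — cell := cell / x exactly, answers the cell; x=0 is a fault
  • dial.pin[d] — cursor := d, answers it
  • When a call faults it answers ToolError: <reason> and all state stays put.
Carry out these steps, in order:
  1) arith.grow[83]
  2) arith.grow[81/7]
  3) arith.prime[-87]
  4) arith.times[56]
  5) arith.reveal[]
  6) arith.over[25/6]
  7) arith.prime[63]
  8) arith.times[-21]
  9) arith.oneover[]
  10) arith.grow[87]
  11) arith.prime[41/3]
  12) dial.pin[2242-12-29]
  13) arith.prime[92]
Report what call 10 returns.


Answer: 115100/1323

Derivation:
CALL arith.grow[x='83']
RET  83
CALL arith.grow[x='81/7']
RET  662/7
CALL arith.prime[x='-87']
RET  -87
CALL arith.times[x='56']
RET  -4872
CALL arith.reveal[]
RET  -4872
CALL arith.over[x='25/6']
RET  -29232/25
CALL arith.prime[x='63']
RET  63
CALL arith.times[x='-21']
RET  -1323
CALL arith.oneover[]
RET  -1/1323
CALL arith.grow[x='87']
RET  115100/1323
CALL arith.prime[x='41/3']
RET  41/3
CALL dial.pin[d='2242-12-29']
RET  2242-12-29
CALL arith.prime[x='92']
RET  92


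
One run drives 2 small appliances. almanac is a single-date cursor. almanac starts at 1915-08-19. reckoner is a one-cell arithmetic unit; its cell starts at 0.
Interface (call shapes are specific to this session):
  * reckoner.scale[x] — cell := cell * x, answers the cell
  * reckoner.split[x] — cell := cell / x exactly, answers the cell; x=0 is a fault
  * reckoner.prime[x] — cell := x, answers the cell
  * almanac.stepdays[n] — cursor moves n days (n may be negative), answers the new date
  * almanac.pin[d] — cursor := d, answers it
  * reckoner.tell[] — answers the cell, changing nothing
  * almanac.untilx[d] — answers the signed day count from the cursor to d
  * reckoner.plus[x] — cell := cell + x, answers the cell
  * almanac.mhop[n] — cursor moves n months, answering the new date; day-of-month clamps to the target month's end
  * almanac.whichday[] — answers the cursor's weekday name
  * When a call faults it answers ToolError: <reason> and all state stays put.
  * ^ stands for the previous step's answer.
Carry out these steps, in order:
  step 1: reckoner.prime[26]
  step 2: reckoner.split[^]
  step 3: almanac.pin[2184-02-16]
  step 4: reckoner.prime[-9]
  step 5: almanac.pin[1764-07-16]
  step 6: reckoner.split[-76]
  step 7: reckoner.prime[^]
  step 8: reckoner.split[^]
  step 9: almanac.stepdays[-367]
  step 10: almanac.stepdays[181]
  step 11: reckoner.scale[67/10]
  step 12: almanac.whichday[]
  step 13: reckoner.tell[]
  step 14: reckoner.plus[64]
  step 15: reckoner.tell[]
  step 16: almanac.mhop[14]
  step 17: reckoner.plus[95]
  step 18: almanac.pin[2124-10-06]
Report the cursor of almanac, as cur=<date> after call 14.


Answer: cur=1764-01-12

Derivation:
Step: reckoner.prime[x→26]
Result: 26
Step: reckoner.split[x→^]
Result: 1
Step: almanac.pin[d→2184-02-16]
Result: 2184-02-16
Step: reckoner.prime[x→-9]
Result: -9
Step: almanac.pin[d→1764-07-16]
Result: 1764-07-16
Step: reckoner.split[x→-76]
Result: 9/76
Step: reckoner.prime[x→^]
Result: 9/76
Step: reckoner.split[x→^]
Result: 1
Step: almanac.stepdays[n→-367]
Result: 1763-07-15
Step: almanac.stepdays[n→181]
Result: 1764-01-12
Step: reckoner.scale[x→67/10]
Result: 67/10
Step: almanac.whichday[]
Result: Thursday
Step: reckoner.tell[]
Result: 67/10
Step: reckoner.plus[x→64]
Result: 707/10
Step: reckoner.tell[]
Result: 707/10
Step: almanac.mhop[n→14]
Result: 1765-03-12
Step: reckoner.plus[x→95]
Result: 1657/10
Step: almanac.pin[d→2124-10-06]
Result: 2124-10-06


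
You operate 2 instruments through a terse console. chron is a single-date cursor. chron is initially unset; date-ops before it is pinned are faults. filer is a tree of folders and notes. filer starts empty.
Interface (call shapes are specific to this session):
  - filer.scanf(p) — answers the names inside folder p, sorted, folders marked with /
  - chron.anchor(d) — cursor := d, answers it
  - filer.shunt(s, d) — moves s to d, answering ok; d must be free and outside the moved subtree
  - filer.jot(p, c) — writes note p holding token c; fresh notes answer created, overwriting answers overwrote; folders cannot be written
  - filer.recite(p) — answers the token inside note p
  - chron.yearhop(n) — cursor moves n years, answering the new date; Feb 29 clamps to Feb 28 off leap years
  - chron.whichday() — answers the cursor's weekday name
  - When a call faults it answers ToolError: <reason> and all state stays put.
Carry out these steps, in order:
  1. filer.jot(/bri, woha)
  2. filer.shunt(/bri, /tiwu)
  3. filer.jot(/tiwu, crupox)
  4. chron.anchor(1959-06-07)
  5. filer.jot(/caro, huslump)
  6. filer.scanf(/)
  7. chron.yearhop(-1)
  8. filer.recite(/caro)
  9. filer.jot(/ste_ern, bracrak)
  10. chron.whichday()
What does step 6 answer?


Act: jot[/bri; woha]
Obs: created
Act: shunt[/bri; /tiwu]
Obs: ok
Act: jot[/tiwu; crupox]
Obs: overwrote
Act: anchor[1959-06-07]
Obs: 1959-06-07
Act: jot[/caro; huslump]
Obs: created
Act: scanf[/]
Obs: [caro, tiwu]
Act: yearhop[-1]
Obs: 1958-06-07
Act: recite[/caro]
Obs: huslump
Act: jot[/ste_ern; bracrak]
Obs: created
Act: whichday[]
Obs: Saturday

Answer: [caro, tiwu]


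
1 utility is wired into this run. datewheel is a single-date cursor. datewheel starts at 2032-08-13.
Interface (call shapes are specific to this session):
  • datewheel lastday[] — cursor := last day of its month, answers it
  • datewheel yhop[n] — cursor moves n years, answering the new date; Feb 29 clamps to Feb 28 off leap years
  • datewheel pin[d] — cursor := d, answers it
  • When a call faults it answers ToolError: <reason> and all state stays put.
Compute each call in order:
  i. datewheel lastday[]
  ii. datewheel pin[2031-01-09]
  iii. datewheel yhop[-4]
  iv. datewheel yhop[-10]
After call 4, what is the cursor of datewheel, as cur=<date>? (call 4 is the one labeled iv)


Do: datewheel lastday[]
See: 2032-08-31
Do: datewheel pin[d→2031-01-09]
See: 2031-01-09
Do: datewheel yhop[n→-4]
See: 2027-01-09
Do: datewheel yhop[n→-10]
See: 2017-01-09

Answer: cur=2017-01-09


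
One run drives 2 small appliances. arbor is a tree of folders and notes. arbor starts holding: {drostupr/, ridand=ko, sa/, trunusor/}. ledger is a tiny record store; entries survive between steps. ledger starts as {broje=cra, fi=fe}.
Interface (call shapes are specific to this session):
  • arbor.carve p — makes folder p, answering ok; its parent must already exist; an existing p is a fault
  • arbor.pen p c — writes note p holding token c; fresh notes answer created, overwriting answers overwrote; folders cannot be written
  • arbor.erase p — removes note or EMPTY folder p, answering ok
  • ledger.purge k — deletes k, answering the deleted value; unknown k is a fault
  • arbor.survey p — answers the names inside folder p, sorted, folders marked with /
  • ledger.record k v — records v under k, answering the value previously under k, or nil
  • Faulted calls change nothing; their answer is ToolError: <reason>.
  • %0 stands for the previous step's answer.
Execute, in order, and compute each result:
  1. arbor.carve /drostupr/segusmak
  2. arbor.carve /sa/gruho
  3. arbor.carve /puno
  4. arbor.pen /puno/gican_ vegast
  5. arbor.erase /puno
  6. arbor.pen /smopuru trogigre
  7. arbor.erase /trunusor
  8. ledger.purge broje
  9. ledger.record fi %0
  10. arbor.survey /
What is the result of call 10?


% arbor.carve(p=/drostupr/segusmak) : ok
% arbor.carve(p=/sa/gruho) : ok
% arbor.carve(p=/puno) : ok
% arbor.pen(p=/puno/gican_, c=vegast) : created
% arbor.erase(p=/puno) : ToolError: not empty
% arbor.pen(p=/smopuru, c=trogigre) : created
% arbor.erase(p=/trunusor) : ok
% ledger.purge(k=broje) : cra
% ledger.record(k=fi, v=%0) : fe
% arbor.survey(p=/) : [drostupr/, puno/, ridand, sa/, smopuru]

Answer: [drostupr/, puno/, ridand, sa/, smopuru]


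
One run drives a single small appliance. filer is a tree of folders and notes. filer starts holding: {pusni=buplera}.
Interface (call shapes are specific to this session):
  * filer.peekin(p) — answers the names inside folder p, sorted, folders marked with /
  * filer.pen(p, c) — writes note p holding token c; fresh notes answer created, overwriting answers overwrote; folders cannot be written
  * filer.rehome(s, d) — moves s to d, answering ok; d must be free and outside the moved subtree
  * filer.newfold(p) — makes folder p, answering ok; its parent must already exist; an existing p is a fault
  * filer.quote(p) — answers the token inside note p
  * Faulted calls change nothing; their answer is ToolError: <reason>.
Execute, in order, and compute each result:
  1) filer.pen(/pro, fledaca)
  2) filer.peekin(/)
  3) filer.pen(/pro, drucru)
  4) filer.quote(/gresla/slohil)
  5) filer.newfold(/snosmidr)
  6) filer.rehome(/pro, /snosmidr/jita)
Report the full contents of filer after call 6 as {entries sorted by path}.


Answer: {pusni=buplera, snosmidr/, snosmidr/jita=drucru}

Derivation:
>> pen(/pro, fledaca)
<< created
>> peekin(/)
<< [pro, pusni]
>> pen(/pro, drucru)
<< overwrote
>> quote(/gresla/slohil)
<< ToolError: not found
>> newfold(/snosmidr)
<< ok
>> rehome(/pro, /snosmidr/jita)
<< ok


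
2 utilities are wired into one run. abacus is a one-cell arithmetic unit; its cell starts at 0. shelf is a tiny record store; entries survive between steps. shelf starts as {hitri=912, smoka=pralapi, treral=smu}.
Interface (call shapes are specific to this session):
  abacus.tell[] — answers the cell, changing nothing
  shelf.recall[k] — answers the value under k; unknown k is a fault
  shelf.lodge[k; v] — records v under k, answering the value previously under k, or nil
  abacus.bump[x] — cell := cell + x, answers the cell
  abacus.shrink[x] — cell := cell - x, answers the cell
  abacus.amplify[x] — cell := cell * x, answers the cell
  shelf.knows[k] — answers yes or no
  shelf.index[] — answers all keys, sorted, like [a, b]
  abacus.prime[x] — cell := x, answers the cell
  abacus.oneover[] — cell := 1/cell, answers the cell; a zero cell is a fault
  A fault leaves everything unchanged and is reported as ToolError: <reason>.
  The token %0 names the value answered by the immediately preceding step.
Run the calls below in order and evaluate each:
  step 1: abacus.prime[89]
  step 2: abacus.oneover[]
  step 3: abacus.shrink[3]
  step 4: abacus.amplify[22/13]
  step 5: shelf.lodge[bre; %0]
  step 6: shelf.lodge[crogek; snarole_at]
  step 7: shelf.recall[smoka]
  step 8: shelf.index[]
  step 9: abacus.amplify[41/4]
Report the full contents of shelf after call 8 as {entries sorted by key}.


! 1. prime(x→89) == 89
! 2. oneover() == 1/89
! 3. shrink(x→3) == -266/89
! 4. amplify(x→22/13) == -5852/1157
! 5. lodge(k→bre, v→%0) == nil
! 6. lodge(k→crogek, v→snarole_at) == nil
! 7. recall(k→smoka) == pralapi
! 8. index() == [bre, crogek, hitri, smoka, treral]
! 9. amplify(x→41/4) == -59983/1157

Answer: {bre=-5852/1157, crogek=snarole_at, hitri=912, smoka=pralapi, treral=smu}


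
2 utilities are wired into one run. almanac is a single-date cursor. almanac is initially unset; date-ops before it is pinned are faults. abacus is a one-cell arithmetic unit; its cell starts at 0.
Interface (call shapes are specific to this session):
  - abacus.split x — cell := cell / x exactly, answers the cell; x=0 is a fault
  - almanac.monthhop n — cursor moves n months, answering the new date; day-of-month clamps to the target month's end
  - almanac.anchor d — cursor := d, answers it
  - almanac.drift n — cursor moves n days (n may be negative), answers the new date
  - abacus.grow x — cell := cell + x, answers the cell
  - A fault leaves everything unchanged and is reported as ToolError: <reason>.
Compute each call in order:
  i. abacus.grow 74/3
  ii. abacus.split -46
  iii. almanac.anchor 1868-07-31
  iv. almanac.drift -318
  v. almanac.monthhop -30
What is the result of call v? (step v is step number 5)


-- abacus.grow(x→74/3) ~> 74/3
-- abacus.split(x→-46) ~> -37/69
-- almanac.anchor(d→1868-07-31) ~> 1868-07-31
-- almanac.drift(n→-318) ~> 1867-09-17
-- almanac.monthhop(n→-30) ~> 1865-03-17

Answer: 1865-03-17


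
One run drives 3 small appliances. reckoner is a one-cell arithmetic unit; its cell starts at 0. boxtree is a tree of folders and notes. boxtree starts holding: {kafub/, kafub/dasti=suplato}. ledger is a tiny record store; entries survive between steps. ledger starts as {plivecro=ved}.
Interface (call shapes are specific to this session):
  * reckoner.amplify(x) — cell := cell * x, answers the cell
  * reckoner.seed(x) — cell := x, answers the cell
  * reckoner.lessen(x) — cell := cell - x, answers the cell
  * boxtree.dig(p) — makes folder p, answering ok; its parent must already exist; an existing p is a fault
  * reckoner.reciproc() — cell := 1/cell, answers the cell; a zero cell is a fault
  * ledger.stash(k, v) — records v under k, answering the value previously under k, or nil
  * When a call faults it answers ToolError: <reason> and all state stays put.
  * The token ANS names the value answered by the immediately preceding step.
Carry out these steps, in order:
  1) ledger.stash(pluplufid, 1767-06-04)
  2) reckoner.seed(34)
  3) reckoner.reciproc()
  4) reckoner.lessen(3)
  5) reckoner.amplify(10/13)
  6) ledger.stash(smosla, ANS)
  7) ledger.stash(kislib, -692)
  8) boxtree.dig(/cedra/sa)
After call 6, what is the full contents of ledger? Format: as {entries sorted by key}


Answer: {plivecro=ved, pluplufid=1767-06-04, smosla=-505/221}

Derivation:
·→ ledger.stash(k='pluplufid', v='1767-06-04')
·← nil
·→ reckoner.seed(x='34')
·← 34
·→ reckoner.reciproc()
·← 1/34
·→ reckoner.lessen(x='3')
·← -101/34
·→ reckoner.amplify(x='10/13')
·← -505/221
·→ ledger.stash(k='smosla', v='ANS')
·← nil
·→ ledger.stash(k='kislib', v='-692')
·← nil
·→ boxtree.dig(p='/cedra/sa')
·← ToolError: no parent


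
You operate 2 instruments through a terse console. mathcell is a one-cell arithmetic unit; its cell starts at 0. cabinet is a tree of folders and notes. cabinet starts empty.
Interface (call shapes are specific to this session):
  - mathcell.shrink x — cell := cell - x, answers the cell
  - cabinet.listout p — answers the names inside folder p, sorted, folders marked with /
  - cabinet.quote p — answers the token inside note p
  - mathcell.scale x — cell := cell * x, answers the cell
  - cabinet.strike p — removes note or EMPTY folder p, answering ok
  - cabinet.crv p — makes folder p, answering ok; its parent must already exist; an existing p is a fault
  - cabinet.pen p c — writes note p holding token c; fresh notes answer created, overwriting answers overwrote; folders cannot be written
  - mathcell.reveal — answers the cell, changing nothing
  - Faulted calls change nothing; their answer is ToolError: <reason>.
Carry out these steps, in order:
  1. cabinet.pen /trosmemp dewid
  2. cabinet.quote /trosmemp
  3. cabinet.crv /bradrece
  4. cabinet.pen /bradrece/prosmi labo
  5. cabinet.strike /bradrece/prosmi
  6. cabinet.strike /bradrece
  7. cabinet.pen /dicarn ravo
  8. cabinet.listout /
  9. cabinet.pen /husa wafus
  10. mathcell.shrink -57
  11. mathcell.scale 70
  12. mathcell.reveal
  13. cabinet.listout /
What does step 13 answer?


Answer: [dicarn, husa, trosmemp]

Derivation:
Using pen passing /trosmemp, dewid, and get created.
I call quote passing /trosmemp, and get dewid.
Then crv passing /bradrece, and see ok.
Calling pen passing /bradrece/prosmi, labo, — result: created.
I call strike passing /bradrece/prosmi: ok.
Now I run strike passing /bradrece, and see ok.
I try pen passing /dicarn, ravo, and see created.
Now I run listout passing /, and see [dicarn, trosmemp].
I call pen passing /husa, wafus, and see created.
I use shrink passing -57, → 57.
I try scale passing 70, → 3990.
Invoking reveal(), and get 3990.
I invoke listout passing /, which returns [dicarn, husa, trosmemp].


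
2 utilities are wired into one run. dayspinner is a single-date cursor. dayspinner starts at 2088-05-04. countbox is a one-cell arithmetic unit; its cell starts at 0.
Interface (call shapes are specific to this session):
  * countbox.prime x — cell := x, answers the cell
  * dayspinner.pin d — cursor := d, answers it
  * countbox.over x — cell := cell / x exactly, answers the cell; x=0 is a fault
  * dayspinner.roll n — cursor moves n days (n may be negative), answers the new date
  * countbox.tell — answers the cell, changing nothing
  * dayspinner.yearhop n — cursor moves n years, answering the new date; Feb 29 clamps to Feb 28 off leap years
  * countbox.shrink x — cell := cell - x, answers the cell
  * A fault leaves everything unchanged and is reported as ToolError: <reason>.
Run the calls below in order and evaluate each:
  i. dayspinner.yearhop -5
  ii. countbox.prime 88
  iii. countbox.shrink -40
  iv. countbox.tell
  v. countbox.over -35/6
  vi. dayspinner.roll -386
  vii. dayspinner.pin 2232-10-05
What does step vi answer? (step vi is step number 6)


==> dayspinner.yearhop(n: -5)
<== 2083-05-04
==> countbox.prime(x: 88)
<== 88
==> countbox.shrink(x: -40)
<== 128
==> countbox.tell()
<== 128
==> countbox.over(x: -35/6)
<== -768/35
==> dayspinner.roll(n: -386)
<== 2082-04-13
==> dayspinner.pin(d: 2232-10-05)
<== 2232-10-05

Answer: 2082-04-13


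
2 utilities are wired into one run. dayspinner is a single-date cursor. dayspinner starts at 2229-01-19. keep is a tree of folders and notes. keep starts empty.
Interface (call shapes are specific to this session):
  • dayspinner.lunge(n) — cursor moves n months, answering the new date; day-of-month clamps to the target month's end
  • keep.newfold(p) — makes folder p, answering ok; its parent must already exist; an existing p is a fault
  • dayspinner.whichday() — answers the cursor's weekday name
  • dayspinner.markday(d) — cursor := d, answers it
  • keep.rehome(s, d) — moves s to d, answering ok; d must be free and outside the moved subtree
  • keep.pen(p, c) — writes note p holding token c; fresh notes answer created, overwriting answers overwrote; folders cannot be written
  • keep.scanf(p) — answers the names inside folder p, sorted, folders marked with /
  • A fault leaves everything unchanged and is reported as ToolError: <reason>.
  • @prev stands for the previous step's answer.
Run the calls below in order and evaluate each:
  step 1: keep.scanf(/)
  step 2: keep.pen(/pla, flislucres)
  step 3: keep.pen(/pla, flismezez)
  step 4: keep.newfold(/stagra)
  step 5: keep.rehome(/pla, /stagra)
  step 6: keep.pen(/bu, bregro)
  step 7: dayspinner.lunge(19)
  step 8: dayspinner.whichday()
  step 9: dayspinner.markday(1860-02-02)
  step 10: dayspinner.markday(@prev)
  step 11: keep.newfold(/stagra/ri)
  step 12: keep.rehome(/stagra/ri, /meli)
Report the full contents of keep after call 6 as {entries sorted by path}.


// 1. keep.scanf(p=/) == []
// 2. keep.pen(p=/pla, c=flislucres) == created
// 3. keep.pen(p=/pla, c=flismezez) == overwrote
// 4. keep.newfold(p=/stagra) == ok
// 5. keep.rehome(s=/pla, d=/stagra) == ToolError: exists
// 6. keep.pen(p=/bu, c=bregro) == created
// 7. dayspinner.lunge(n=19) == 2230-08-19
// 8. dayspinner.whichday() == Thursday
// 9. dayspinner.markday(d=1860-02-02) == 1860-02-02
// 10. dayspinner.markday(d=@prev) == 1860-02-02
// 11. keep.newfold(p=/stagra/ri) == ok
// 12. keep.rehome(s=/stagra/ri, d=/meli) == ok

Answer: {bu=bregro, pla=flismezez, stagra/}


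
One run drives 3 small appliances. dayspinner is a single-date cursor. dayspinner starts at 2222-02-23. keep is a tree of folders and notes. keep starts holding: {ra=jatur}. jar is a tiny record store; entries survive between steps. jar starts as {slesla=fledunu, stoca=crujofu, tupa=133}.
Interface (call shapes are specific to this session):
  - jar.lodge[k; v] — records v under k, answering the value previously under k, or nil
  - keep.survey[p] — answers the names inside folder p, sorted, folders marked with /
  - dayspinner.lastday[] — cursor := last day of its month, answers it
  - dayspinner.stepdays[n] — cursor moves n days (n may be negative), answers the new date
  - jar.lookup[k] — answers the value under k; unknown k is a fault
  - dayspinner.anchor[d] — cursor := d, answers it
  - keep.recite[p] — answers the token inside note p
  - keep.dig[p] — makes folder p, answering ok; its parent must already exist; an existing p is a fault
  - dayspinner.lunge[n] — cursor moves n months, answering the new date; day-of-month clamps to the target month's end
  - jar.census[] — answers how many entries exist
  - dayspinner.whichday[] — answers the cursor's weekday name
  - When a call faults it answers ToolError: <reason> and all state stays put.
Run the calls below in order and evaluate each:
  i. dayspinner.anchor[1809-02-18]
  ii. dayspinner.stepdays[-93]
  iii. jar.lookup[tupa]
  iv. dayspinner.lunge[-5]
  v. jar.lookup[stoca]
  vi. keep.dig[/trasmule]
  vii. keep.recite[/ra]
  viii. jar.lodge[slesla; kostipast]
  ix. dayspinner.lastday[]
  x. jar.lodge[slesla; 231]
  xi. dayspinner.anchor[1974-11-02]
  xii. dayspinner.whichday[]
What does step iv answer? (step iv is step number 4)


Answer: 1808-06-17

Derivation:
-- 1. anchor(d=1809-02-18) ~> 1809-02-18
-- 2. stepdays(n=-93) ~> 1808-11-17
-- 3. lookup(k=tupa) ~> 133
-- 4. lunge(n=-5) ~> 1808-06-17
-- 5. lookup(k=stoca) ~> crujofu
-- 6. dig(p=/trasmule) ~> ok
-- 7. recite(p=/ra) ~> jatur
-- 8. lodge(k=slesla, v=kostipast) ~> fledunu
-- 9. lastday() ~> 1808-06-30
-- 10. lodge(k=slesla, v=231) ~> kostipast
-- 11. anchor(d=1974-11-02) ~> 1974-11-02
-- 12. whichday() ~> Saturday


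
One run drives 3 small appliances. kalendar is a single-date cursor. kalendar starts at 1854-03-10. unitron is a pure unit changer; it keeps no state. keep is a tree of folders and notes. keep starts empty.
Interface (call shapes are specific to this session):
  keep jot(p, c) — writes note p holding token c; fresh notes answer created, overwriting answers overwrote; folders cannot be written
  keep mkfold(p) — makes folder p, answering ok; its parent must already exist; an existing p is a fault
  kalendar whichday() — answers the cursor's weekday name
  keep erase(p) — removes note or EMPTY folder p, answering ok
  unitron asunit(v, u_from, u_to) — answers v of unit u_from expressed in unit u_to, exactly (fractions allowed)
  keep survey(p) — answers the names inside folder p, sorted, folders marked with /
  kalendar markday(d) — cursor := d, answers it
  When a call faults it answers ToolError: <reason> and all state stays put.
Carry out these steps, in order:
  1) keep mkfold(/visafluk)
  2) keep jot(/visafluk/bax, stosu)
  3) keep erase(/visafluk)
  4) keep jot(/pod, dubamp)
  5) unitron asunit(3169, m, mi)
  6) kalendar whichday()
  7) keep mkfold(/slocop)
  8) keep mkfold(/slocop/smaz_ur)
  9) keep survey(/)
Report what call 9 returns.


I use keep mkfold on p='/visafluk', yielding ok.
Invoking keep jot on p='/visafluk/bax', c='stosu', and get created.
Calling keep erase on p='/visafluk', → ToolError: not empty.
I invoke keep jot on p='/pod', c='dubamp', yielding created.
I use unitron asunit on v='3169', u_from='m', u_to='mi', and observe 396125/201168.
Then kalendar whichday, and observe Friday.
I call keep mkfold on p='/slocop', and observe ok.
Now I run keep mkfold on p='/slocop/smaz_ur', which returns ok.
I call keep survey on p='/', which returns [pod, slocop/, visafluk/].

Answer: [pod, slocop/, visafluk/]


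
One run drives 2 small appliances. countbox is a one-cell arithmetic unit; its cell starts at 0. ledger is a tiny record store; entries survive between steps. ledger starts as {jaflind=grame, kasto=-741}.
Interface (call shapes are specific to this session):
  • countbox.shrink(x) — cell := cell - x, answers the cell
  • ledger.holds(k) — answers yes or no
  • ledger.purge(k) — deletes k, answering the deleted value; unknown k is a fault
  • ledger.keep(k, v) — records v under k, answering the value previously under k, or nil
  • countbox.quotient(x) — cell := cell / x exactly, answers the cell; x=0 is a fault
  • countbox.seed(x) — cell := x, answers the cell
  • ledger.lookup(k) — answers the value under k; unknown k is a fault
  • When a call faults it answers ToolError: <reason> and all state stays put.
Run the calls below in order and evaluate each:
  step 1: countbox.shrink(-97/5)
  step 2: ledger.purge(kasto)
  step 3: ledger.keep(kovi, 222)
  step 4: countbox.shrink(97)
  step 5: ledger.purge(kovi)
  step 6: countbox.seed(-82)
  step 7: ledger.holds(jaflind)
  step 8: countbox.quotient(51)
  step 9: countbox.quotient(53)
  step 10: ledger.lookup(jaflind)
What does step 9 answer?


Answer: -82/2703

Derivation:
I invoke countbox.shrink(x→-97/5), yielding 97/5.
I call ledger.purge(k→kasto), yielding -741.
Calling ledger.keep(k→kovi, v→222), → nil.
I invoke countbox.shrink(x→97), and observe -388/5.
I use ledger.purge(k→kovi): 222.
Calling countbox.seed(x→-82), and see -82.
Now I run ledger.holds(k→jaflind), — result: yes.
Next I call countbox.quotient(x→51), and get -82/51.
I run countbox.quotient(x→53), and observe -82/2703.
Next I call ledger.lookup(k→jaflind), which returns grame.


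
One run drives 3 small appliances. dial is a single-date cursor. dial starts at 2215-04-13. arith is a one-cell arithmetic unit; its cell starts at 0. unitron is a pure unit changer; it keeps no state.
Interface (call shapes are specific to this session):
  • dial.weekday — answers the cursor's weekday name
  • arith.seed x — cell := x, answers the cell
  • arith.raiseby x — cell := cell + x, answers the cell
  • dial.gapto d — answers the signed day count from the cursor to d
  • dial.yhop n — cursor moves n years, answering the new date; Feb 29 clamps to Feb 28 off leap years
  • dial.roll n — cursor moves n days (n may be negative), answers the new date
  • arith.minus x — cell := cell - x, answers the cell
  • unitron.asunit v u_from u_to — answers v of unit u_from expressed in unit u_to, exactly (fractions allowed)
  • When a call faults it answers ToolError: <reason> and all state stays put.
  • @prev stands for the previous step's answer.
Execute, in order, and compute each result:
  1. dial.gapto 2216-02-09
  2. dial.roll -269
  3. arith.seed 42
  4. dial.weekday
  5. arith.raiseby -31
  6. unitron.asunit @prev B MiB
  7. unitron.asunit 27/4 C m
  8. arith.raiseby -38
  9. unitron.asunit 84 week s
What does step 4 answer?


Step: gapto[2216-02-09]
Result: 302
Step: roll[-269]
Result: 2214-07-18
Step: seed[42]
Result: 42
Step: weekday[]
Result: Monday
Step: raiseby[-31]
Result: 11
Step: asunit[@prev; B; MiB]
Result: 11/1048576
Step: asunit[27/4; C; m]
Result: ToolError: incompatible units
Step: raiseby[-38]
Result: -27
Step: asunit[84; week; s]
Result: 50803200

Answer: Monday


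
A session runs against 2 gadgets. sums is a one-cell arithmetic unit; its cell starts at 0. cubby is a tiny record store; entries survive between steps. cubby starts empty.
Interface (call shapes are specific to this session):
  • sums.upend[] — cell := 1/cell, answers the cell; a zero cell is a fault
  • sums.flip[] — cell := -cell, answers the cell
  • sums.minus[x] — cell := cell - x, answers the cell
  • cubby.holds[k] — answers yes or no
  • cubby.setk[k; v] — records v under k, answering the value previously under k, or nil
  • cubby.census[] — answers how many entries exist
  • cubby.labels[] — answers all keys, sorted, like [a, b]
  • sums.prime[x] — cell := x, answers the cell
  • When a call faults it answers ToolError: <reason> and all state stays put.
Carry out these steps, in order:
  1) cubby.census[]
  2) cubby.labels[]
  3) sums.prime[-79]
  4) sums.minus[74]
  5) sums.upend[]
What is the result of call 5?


Answer: -1/153

Derivation:
;; 1. cubby.census() ~> 0
;; 2. cubby.labels() ~> []
;; 3. sums.prime(x: -79) ~> -79
;; 4. sums.minus(x: 74) ~> -153
;; 5. sums.upend() ~> -1/153


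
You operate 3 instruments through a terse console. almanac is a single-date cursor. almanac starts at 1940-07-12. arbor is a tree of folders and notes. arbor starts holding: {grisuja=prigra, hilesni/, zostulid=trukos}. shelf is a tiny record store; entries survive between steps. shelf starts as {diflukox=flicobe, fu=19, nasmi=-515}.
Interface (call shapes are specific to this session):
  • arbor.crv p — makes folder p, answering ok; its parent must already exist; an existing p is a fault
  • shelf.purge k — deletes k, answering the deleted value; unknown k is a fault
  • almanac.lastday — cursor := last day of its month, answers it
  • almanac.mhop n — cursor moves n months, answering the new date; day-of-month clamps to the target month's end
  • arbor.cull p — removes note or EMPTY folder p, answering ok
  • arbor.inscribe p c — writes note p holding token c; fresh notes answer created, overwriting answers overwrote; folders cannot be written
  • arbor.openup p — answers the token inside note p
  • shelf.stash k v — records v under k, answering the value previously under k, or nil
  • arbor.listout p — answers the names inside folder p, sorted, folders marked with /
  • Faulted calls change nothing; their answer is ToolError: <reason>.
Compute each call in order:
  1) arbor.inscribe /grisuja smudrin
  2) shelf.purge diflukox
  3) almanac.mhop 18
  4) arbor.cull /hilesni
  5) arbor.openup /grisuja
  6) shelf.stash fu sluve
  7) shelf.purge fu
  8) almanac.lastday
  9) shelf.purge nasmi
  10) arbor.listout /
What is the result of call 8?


Answer: 1942-01-31

Derivation:
I run inscribe with p='/grisuja', c='smudrin', yielding overwrote.
Using purge with k='diflukox', and observe flicobe.
I call mhop with n='18', yielding 1942-01-12.
I run cull with p='/hilesni', — result: ok.
Then openup with p='/grisuja', and get smudrin.
Invoking stash with k='fu', v='sluve', → 19.
I try purge with k='fu', — result: sluve.
I call lastday, and see 1942-01-31.
Now I run purge with k='nasmi', and get -515.
Next I call listout with p='/', which returns [grisuja, zostulid].


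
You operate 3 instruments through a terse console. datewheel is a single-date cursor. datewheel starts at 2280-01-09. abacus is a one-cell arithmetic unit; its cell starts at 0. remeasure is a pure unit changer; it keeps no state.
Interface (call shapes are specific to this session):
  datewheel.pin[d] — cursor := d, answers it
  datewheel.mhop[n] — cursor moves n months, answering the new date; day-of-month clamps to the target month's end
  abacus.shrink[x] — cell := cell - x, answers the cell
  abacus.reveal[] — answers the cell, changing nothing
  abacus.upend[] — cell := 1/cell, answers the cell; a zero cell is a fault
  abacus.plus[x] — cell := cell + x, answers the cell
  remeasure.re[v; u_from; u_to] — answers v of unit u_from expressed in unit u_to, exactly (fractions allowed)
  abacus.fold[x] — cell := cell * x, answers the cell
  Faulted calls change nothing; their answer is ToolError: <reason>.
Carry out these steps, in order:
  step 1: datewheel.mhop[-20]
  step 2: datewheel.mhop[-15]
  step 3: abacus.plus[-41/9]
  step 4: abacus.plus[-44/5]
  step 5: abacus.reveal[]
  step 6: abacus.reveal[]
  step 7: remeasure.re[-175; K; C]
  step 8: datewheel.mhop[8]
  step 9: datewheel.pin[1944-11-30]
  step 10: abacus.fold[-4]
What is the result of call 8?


Next I call mhop using -20, yielding 2278-05-09.
Next I call mhop using -15, → 2277-02-09.
I invoke plus using -41/9, which returns -41/9.
Calling plus using -44/5, giving -601/45.
Calling reveal(), and observe -601/45.
Invoking reveal(), and get -601/45.
Now I run re using -175, K, C, — result: -8963/20.
I call mhop using 8, → 2277-10-09.
I run pin using 1944-11-30, → 1944-11-30.
I use fold using -4, — result: 2404/45.

Answer: 2277-10-09


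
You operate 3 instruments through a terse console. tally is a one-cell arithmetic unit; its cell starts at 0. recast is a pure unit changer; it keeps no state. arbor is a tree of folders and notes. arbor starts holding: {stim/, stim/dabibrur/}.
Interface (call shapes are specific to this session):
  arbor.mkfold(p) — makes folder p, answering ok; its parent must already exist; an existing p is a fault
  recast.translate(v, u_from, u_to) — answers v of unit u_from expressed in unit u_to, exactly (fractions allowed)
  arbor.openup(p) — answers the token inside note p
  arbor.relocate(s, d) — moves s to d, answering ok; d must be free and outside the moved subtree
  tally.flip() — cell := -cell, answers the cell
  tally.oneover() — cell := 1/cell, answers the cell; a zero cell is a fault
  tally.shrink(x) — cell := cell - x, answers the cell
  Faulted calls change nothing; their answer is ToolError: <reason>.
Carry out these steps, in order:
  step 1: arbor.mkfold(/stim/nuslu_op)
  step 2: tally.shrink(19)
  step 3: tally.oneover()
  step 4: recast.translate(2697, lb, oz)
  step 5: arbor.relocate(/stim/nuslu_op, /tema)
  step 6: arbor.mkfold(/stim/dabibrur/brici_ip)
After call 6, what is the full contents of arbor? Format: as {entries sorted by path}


Do: mkfold[p=/stim/nuslu_op]
See: ok
Do: shrink[x=19]
See: -19
Do: oneover[]
See: -1/19
Do: translate[v=2697; u_from=lb; u_to=oz]
See: 43152
Do: relocate[s=/stim/nuslu_op; d=/tema]
See: ok
Do: mkfold[p=/stim/dabibrur/brici_ip]
See: ok

Answer: {stim/, stim/dabibrur/, stim/dabibrur/brici_ip/, tema/}


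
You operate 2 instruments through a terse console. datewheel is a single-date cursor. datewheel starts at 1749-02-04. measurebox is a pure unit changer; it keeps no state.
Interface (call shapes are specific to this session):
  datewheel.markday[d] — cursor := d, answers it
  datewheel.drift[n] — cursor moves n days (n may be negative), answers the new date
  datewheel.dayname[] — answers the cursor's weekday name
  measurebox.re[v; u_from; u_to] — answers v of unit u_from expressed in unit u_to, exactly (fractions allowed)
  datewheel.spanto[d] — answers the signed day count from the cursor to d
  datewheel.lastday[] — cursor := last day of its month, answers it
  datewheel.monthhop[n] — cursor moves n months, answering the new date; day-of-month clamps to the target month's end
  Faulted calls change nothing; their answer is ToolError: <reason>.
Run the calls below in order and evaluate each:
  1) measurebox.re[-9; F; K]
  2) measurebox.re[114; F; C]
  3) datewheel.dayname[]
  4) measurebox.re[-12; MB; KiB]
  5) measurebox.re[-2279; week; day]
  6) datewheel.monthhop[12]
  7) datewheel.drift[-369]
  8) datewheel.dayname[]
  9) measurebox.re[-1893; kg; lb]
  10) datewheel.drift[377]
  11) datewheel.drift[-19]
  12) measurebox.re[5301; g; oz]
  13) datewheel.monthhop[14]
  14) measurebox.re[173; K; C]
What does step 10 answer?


-- 1. re(v='-9', u_from='F', u_to='K') == 45067/180
-- 2. re(v='114', u_from='F', u_to='C') == 410/9
-- 3. dayname() == Tuesday
-- 4. re(v='-12', u_from='MB', u_to='KiB') == -46875/4
-- 5. re(v='-2279', u_from='week', u_to='day') == -15953
-- 6. monthhop(n='12') == 1750-02-04
-- 7. drift(n='-369') == 1749-01-31
-- 8. dayname() == Friday
-- 9. re(v='-1893', u_from='kg', u_to='lb') == -189300000000/45359237
-- 10. drift(n='377') == 1750-02-12
-- 11. drift(n='-19') == 1750-01-24
-- 12. re(v='5301', u_from='g', u_to='oz') == 8481600000/45359237
-- 13. monthhop(n='14') == 1751-03-24
-- 14. re(v='173', u_from='K', u_to='C') == -2003/20

Answer: 1750-02-12


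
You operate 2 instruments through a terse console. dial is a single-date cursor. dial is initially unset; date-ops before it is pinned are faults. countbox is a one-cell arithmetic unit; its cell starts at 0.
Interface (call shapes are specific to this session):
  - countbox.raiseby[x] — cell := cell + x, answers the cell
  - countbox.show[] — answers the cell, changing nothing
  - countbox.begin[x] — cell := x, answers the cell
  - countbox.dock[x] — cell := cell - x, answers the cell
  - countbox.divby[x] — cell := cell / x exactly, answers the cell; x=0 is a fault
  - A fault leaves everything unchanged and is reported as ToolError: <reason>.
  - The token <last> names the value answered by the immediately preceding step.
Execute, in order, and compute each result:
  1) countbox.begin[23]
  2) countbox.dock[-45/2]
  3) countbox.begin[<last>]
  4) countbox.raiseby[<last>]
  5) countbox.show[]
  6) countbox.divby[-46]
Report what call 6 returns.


Answer: -91/46

Derivation:
→ countbox.begin(x: 23)
← 23
→ countbox.dock(x: -45/2)
← 91/2
→ countbox.begin(x: <last>)
← 91/2
→ countbox.raiseby(x: <last>)
← 91
→ countbox.show()
← 91
→ countbox.divby(x: -46)
← -91/46


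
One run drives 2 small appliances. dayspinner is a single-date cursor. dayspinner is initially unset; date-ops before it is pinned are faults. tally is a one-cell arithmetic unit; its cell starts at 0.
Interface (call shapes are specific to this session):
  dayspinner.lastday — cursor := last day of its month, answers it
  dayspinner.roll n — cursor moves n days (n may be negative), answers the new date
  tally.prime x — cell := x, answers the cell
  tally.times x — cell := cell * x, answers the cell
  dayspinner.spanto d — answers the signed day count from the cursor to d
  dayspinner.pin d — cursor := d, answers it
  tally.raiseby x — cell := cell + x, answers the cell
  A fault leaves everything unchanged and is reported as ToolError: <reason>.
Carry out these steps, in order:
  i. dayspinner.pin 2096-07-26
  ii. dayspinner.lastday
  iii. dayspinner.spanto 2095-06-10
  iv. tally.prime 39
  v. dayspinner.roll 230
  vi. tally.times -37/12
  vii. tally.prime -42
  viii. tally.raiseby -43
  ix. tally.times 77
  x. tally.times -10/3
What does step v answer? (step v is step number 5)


> dayspinner.pin d→2096-07-26
[out] 2096-07-26
> dayspinner.lastday
[out] 2096-07-31
> dayspinner.spanto d→2095-06-10
[out] -417
> tally.prime x→39
[out] 39
> dayspinner.roll n→230
[out] 2097-03-18
> tally.times x→-37/12
[out] -481/4
> tally.prime x→-42
[out] -42
> tally.raiseby x→-43
[out] -85
> tally.times x→77
[out] -6545
> tally.times x→-10/3
[out] 65450/3

Answer: 2097-03-18


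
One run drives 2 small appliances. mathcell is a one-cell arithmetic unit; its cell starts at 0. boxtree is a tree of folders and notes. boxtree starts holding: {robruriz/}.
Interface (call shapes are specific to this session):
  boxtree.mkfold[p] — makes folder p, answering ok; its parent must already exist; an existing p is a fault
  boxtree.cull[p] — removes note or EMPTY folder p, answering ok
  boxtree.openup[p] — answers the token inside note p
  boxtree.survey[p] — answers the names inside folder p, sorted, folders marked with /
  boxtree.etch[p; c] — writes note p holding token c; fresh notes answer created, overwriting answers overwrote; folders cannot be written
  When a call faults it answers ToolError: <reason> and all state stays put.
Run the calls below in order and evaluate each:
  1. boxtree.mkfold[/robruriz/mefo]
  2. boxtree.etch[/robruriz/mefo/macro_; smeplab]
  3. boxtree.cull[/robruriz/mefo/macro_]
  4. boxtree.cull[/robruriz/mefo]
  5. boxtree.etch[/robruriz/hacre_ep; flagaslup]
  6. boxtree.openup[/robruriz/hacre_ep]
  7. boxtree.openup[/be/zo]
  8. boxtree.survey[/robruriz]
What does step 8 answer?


Answer: [hacre_ep]

Derivation:
Step: mkfold[p=/robruriz/mefo]
Result: ok
Step: etch[p=/robruriz/mefo/macro_; c=smeplab]
Result: created
Step: cull[p=/robruriz/mefo/macro_]
Result: ok
Step: cull[p=/robruriz/mefo]
Result: ok
Step: etch[p=/robruriz/hacre_ep; c=flagaslup]
Result: created
Step: openup[p=/robruriz/hacre_ep]
Result: flagaslup
Step: openup[p=/be/zo]
Result: ToolError: not found
Step: survey[p=/robruriz]
Result: [hacre_ep]
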